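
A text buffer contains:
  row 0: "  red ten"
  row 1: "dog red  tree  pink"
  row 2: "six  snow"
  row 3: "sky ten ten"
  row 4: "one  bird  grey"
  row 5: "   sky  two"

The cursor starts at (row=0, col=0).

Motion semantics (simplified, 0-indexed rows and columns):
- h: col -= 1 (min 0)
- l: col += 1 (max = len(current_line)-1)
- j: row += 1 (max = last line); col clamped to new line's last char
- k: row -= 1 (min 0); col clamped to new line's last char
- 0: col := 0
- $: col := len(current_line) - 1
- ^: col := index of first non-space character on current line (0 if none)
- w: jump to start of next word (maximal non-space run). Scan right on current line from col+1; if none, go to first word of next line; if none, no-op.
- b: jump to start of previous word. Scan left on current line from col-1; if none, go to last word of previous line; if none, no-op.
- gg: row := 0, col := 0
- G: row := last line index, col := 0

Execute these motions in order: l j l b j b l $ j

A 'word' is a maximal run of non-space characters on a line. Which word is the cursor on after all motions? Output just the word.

After 1 (l): row=0 col=1 char='_'
After 2 (j): row=1 col=1 char='o'
After 3 (l): row=1 col=2 char='g'
After 4 (b): row=1 col=0 char='d'
After 5 (j): row=2 col=0 char='s'
After 6 (b): row=1 col=15 char='p'
After 7 (l): row=1 col=16 char='i'
After 8 ($): row=1 col=18 char='k'
After 9 (j): row=2 col=8 char='w'

Answer: snow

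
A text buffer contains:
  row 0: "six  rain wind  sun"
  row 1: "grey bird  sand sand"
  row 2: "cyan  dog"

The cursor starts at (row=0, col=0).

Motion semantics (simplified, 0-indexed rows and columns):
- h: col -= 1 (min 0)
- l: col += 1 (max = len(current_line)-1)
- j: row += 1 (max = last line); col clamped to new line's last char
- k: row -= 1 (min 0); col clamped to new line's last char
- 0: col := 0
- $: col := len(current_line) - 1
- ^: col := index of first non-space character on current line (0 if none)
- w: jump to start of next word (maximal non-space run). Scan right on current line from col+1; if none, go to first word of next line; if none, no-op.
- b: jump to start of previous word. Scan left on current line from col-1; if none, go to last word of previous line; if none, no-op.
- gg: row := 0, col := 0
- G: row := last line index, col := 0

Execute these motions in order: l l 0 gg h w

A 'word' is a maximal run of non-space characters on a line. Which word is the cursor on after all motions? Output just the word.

Answer: rain

Derivation:
After 1 (l): row=0 col=1 char='i'
After 2 (l): row=0 col=2 char='x'
After 3 (0): row=0 col=0 char='s'
After 4 (gg): row=0 col=0 char='s'
After 5 (h): row=0 col=0 char='s'
After 6 (w): row=0 col=5 char='r'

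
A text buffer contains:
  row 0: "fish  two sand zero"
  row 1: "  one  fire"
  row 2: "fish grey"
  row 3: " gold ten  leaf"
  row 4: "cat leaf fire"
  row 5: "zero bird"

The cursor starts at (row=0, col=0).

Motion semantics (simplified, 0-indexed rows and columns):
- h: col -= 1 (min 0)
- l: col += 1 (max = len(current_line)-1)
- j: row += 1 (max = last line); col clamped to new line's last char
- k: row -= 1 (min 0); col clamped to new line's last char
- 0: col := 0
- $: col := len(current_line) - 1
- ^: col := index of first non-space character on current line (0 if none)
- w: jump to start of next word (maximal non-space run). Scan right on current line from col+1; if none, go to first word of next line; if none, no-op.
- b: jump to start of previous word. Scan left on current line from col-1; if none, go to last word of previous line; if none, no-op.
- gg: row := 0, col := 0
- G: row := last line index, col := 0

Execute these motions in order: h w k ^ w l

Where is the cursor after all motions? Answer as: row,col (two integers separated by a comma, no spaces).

After 1 (h): row=0 col=0 char='f'
After 2 (w): row=0 col=6 char='t'
After 3 (k): row=0 col=6 char='t'
After 4 (^): row=0 col=0 char='f'
After 5 (w): row=0 col=6 char='t'
After 6 (l): row=0 col=7 char='w'

Answer: 0,7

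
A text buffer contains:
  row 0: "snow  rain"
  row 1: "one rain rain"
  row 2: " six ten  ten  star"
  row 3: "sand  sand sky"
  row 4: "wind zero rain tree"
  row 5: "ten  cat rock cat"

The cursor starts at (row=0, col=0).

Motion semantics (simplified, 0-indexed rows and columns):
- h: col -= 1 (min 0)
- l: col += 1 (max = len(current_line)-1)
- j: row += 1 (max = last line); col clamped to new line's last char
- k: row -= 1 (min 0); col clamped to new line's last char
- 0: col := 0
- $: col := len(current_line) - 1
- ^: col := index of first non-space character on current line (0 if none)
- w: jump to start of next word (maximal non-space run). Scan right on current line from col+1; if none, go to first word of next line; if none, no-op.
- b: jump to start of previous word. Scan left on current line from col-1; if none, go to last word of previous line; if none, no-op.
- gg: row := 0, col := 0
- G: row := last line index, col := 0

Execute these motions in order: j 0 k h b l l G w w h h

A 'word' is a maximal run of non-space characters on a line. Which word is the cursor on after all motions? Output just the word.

After 1 (j): row=1 col=0 char='o'
After 2 (0): row=1 col=0 char='o'
After 3 (k): row=0 col=0 char='s'
After 4 (h): row=0 col=0 char='s'
After 5 (b): row=0 col=0 char='s'
After 6 (l): row=0 col=1 char='n'
After 7 (l): row=0 col=2 char='o'
After 8 (G): row=5 col=0 char='t'
After 9 (w): row=5 col=5 char='c'
After 10 (w): row=5 col=9 char='r'
After 11 (h): row=5 col=8 char='_'
After 12 (h): row=5 col=7 char='t'

Answer: cat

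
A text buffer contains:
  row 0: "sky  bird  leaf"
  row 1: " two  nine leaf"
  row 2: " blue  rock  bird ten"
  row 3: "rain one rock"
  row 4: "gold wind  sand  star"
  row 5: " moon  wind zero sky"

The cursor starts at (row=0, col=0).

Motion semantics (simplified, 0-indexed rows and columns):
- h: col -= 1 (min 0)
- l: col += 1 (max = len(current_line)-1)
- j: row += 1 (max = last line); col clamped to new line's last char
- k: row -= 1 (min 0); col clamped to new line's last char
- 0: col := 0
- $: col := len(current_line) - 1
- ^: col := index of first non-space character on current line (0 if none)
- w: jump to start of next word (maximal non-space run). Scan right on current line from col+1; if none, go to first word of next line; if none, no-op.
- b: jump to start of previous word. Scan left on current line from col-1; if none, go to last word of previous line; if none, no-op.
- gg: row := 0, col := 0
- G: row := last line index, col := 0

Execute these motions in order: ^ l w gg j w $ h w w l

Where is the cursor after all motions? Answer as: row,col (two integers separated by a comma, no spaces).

Answer: 2,8

Derivation:
After 1 (^): row=0 col=0 char='s'
After 2 (l): row=0 col=1 char='k'
After 3 (w): row=0 col=5 char='b'
After 4 (gg): row=0 col=0 char='s'
After 5 (j): row=1 col=0 char='_'
After 6 (w): row=1 col=1 char='t'
After 7 ($): row=1 col=14 char='f'
After 8 (h): row=1 col=13 char='a'
After 9 (w): row=2 col=1 char='b'
After 10 (w): row=2 col=7 char='r'
After 11 (l): row=2 col=8 char='o'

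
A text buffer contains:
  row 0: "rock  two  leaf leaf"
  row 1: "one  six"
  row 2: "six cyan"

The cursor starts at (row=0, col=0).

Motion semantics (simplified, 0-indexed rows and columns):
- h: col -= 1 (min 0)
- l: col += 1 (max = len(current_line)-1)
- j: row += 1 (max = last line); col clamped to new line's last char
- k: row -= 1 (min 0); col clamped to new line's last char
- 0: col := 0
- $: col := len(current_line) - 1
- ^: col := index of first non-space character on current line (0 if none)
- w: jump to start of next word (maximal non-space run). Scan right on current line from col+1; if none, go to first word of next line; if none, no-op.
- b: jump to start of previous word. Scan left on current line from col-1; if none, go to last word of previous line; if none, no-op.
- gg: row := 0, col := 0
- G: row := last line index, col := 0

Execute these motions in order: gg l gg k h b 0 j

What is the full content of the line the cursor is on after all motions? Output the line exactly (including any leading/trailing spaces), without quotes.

Answer: one  six

Derivation:
After 1 (gg): row=0 col=0 char='r'
After 2 (l): row=0 col=1 char='o'
After 3 (gg): row=0 col=0 char='r'
After 4 (k): row=0 col=0 char='r'
After 5 (h): row=0 col=0 char='r'
After 6 (b): row=0 col=0 char='r'
After 7 (0): row=0 col=0 char='r'
After 8 (j): row=1 col=0 char='o'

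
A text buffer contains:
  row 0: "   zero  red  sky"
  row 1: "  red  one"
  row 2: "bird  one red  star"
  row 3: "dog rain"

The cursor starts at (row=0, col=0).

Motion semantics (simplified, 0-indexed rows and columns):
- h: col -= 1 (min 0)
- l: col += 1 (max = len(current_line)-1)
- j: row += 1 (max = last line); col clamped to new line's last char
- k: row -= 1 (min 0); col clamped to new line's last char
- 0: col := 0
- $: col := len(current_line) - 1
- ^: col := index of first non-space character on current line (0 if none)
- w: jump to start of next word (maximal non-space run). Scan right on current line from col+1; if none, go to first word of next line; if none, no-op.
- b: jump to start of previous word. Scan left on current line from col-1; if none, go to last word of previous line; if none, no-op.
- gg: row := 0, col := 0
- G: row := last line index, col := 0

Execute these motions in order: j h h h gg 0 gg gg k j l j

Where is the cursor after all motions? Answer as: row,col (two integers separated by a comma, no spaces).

Answer: 2,1

Derivation:
After 1 (j): row=1 col=0 char='_'
After 2 (h): row=1 col=0 char='_'
After 3 (h): row=1 col=0 char='_'
After 4 (h): row=1 col=0 char='_'
After 5 (gg): row=0 col=0 char='_'
After 6 (0): row=0 col=0 char='_'
After 7 (gg): row=0 col=0 char='_'
After 8 (gg): row=0 col=0 char='_'
After 9 (k): row=0 col=0 char='_'
After 10 (j): row=1 col=0 char='_'
After 11 (l): row=1 col=1 char='_'
After 12 (j): row=2 col=1 char='i'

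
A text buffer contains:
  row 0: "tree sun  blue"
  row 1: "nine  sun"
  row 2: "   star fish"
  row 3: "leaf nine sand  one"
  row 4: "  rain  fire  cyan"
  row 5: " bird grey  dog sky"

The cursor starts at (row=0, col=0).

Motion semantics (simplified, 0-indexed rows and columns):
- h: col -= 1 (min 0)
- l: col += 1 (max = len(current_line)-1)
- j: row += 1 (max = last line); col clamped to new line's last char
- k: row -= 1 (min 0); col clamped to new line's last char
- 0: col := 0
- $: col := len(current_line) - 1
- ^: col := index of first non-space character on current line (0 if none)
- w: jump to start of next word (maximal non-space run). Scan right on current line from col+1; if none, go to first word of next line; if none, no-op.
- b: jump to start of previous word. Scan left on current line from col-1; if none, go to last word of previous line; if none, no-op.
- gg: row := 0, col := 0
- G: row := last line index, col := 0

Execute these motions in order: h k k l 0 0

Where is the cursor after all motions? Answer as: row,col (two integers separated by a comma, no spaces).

Answer: 0,0

Derivation:
After 1 (h): row=0 col=0 char='t'
After 2 (k): row=0 col=0 char='t'
After 3 (k): row=0 col=0 char='t'
After 4 (l): row=0 col=1 char='r'
After 5 (0): row=0 col=0 char='t'
After 6 (0): row=0 col=0 char='t'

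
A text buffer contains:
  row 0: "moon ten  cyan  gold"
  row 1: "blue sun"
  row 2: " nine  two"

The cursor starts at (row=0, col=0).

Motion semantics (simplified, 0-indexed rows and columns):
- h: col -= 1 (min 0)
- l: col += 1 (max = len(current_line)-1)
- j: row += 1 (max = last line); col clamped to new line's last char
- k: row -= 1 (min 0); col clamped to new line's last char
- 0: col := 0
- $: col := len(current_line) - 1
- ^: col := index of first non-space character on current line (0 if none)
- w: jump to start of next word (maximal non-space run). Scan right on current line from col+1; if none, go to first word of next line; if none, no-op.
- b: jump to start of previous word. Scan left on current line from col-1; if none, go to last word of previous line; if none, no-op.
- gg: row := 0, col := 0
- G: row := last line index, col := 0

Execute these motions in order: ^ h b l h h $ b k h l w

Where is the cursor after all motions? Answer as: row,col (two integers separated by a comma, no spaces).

Answer: 1,0

Derivation:
After 1 (^): row=0 col=0 char='m'
After 2 (h): row=0 col=0 char='m'
After 3 (b): row=0 col=0 char='m'
After 4 (l): row=0 col=1 char='o'
After 5 (h): row=0 col=0 char='m'
After 6 (h): row=0 col=0 char='m'
After 7 ($): row=0 col=19 char='d'
After 8 (b): row=0 col=16 char='g'
After 9 (k): row=0 col=16 char='g'
After 10 (h): row=0 col=15 char='_'
After 11 (l): row=0 col=16 char='g'
After 12 (w): row=1 col=0 char='b'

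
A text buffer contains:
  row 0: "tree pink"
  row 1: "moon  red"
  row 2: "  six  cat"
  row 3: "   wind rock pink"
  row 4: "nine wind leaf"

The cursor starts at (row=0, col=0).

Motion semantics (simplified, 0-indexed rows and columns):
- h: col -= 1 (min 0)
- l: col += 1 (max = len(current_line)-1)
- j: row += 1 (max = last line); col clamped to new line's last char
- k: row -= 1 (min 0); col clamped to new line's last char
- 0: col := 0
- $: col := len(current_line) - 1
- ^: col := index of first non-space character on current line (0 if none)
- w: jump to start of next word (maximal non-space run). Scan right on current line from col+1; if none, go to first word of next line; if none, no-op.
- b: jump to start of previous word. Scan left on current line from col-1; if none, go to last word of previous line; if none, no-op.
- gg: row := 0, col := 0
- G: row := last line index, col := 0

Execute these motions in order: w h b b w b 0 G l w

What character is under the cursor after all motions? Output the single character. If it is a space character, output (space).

Answer: w

Derivation:
After 1 (w): row=0 col=5 char='p'
After 2 (h): row=0 col=4 char='_'
After 3 (b): row=0 col=0 char='t'
After 4 (b): row=0 col=0 char='t'
After 5 (w): row=0 col=5 char='p'
After 6 (b): row=0 col=0 char='t'
After 7 (0): row=0 col=0 char='t'
After 8 (G): row=4 col=0 char='n'
After 9 (l): row=4 col=1 char='i'
After 10 (w): row=4 col=5 char='w'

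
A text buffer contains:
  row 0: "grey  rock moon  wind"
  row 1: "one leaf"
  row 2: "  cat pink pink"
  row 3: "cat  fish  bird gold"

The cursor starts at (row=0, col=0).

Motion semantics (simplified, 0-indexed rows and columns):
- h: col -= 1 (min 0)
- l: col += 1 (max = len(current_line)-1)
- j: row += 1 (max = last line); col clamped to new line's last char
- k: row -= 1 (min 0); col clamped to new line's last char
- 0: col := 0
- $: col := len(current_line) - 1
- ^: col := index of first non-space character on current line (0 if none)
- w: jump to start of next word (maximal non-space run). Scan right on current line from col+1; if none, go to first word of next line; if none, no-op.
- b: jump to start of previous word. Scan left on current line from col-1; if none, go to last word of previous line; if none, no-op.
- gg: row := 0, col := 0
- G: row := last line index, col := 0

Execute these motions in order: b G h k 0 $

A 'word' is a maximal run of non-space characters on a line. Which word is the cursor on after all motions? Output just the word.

Answer: pink

Derivation:
After 1 (b): row=0 col=0 char='g'
After 2 (G): row=3 col=0 char='c'
After 3 (h): row=3 col=0 char='c'
After 4 (k): row=2 col=0 char='_'
After 5 (0): row=2 col=0 char='_'
After 6 ($): row=2 col=14 char='k'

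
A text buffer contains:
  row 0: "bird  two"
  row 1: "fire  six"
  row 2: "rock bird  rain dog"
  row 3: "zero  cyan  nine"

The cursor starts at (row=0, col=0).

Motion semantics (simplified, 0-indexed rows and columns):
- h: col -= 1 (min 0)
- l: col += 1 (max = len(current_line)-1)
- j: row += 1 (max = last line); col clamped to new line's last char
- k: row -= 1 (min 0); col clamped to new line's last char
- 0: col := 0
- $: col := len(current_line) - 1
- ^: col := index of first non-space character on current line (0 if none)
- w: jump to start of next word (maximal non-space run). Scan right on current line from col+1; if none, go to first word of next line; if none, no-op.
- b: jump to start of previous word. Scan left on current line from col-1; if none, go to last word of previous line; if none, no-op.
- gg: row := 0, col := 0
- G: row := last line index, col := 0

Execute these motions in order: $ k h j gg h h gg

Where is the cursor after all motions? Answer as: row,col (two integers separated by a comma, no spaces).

After 1 ($): row=0 col=8 char='o'
After 2 (k): row=0 col=8 char='o'
After 3 (h): row=0 col=7 char='w'
After 4 (j): row=1 col=7 char='i'
After 5 (gg): row=0 col=0 char='b'
After 6 (h): row=0 col=0 char='b'
After 7 (h): row=0 col=0 char='b'
After 8 (gg): row=0 col=0 char='b'

Answer: 0,0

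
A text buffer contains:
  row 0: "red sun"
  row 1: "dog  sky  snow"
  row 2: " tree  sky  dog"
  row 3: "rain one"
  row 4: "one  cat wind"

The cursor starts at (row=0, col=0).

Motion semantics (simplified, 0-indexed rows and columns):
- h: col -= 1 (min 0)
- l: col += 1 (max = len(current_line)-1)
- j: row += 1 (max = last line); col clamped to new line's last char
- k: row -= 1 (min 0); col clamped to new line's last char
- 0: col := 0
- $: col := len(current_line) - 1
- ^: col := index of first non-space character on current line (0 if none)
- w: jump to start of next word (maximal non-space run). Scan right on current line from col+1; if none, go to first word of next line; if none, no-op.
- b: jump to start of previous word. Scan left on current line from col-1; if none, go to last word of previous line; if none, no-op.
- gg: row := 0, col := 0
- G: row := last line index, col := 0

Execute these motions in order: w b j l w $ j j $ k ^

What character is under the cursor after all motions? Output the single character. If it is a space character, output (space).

After 1 (w): row=0 col=4 char='s'
After 2 (b): row=0 col=0 char='r'
After 3 (j): row=1 col=0 char='d'
After 4 (l): row=1 col=1 char='o'
After 5 (w): row=1 col=5 char='s'
After 6 ($): row=1 col=13 char='w'
After 7 (j): row=2 col=13 char='o'
After 8 (j): row=3 col=7 char='e'
After 9 ($): row=3 col=7 char='e'
After 10 (k): row=2 col=7 char='s'
After 11 (^): row=2 col=1 char='t'

Answer: t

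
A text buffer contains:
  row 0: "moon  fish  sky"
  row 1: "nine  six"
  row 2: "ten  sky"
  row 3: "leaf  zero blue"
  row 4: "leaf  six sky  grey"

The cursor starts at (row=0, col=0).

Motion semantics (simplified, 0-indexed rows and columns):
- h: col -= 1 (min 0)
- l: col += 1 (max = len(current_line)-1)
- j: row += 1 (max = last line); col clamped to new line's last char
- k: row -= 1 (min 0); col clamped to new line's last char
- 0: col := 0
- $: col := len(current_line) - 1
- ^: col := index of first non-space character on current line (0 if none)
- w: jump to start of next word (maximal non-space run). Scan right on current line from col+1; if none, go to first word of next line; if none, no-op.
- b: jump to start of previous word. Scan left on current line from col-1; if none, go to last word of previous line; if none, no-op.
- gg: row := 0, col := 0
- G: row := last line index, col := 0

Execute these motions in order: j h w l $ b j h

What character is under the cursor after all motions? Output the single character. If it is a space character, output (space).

Answer: s

Derivation:
After 1 (j): row=1 col=0 char='n'
After 2 (h): row=1 col=0 char='n'
After 3 (w): row=1 col=6 char='s'
After 4 (l): row=1 col=7 char='i'
After 5 ($): row=1 col=8 char='x'
After 6 (b): row=1 col=6 char='s'
After 7 (j): row=2 col=6 char='k'
After 8 (h): row=2 col=5 char='s'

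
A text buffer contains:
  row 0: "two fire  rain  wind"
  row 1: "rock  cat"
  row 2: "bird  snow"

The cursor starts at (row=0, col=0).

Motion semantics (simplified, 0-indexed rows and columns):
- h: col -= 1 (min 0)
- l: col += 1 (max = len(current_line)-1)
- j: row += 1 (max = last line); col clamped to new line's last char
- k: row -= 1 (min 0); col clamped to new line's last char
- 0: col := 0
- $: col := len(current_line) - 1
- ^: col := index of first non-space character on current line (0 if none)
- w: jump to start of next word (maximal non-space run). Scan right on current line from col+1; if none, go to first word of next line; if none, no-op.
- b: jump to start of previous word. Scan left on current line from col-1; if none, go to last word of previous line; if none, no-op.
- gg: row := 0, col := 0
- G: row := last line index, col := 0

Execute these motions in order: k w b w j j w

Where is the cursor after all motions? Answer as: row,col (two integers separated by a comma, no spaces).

Answer: 2,6

Derivation:
After 1 (k): row=0 col=0 char='t'
After 2 (w): row=0 col=4 char='f'
After 3 (b): row=0 col=0 char='t'
After 4 (w): row=0 col=4 char='f'
After 5 (j): row=1 col=4 char='_'
After 6 (j): row=2 col=4 char='_'
After 7 (w): row=2 col=6 char='s'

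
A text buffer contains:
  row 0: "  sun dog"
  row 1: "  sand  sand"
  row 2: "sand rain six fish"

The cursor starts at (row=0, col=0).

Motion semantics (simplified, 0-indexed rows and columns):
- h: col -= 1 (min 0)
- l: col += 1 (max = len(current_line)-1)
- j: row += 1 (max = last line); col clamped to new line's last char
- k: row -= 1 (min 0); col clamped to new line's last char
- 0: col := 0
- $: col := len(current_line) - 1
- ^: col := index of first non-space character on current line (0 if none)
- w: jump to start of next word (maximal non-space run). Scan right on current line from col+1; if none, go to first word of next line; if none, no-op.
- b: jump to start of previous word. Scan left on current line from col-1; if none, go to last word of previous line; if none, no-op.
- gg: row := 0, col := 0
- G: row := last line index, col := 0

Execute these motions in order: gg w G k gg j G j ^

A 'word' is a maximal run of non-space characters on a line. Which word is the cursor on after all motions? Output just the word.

Answer: sand

Derivation:
After 1 (gg): row=0 col=0 char='_'
After 2 (w): row=0 col=2 char='s'
After 3 (G): row=2 col=0 char='s'
After 4 (k): row=1 col=0 char='_'
After 5 (gg): row=0 col=0 char='_'
After 6 (j): row=1 col=0 char='_'
After 7 (G): row=2 col=0 char='s'
After 8 (j): row=2 col=0 char='s'
After 9 (^): row=2 col=0 char='s'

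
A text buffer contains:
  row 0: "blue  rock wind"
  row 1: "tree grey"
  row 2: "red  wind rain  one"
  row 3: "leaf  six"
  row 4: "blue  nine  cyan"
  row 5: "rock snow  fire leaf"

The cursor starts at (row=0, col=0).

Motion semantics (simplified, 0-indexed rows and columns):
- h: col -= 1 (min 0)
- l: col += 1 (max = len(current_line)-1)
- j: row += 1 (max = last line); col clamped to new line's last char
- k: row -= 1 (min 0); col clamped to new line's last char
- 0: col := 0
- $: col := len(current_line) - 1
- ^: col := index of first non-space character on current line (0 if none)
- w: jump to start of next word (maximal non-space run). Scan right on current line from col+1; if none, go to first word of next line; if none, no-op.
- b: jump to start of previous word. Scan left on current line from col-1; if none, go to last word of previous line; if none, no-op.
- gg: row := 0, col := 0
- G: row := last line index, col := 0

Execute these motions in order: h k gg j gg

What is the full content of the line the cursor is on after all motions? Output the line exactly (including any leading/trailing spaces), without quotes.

Answer: blue  rock wind

Derivation:
After 1 (h): row=0 col=0 char='b'
After 2 (k): row=0 col=0 char='b'
After 3 (gg): row=0 col=0 char='b'
After 4 (j): row=1 col=0 char='t'
After 5 (gg): row=0 col=0 char='b'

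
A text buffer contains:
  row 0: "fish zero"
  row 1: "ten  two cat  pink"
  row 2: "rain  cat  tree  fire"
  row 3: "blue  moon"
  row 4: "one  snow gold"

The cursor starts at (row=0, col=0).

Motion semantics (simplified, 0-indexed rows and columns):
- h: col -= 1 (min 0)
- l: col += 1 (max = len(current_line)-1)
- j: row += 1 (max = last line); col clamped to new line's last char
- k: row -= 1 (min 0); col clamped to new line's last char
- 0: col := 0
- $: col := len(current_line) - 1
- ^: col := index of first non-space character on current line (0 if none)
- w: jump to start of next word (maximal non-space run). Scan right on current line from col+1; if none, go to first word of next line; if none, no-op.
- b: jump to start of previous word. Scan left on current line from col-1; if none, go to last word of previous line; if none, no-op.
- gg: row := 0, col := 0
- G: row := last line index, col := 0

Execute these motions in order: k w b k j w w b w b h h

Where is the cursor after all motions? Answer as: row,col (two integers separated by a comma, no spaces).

Answer: 1,3

Derivation:
After 1 (k): row=0 col=0 char='f'
After 2 (w): row=0 col=5 char='z'
After 3 (b): row=0 col=0 char='f'
After 4 (k): row=0 col=0 char='f'
After 5 (j): row=1 col=0 char='t'
After 6 (w): row=1 col=5 char='t'
After 7 (w): row=1 col=9 char='c'
After 8 (b): row=1 col=5 char='t'
After 9 (w): row=1 col=9 char='c'
After 10 (b): row=1 col=5 char='t'
After 11 (h): row=1 col=4 char='_'
After 12 (h): row=1 col=3 char='_'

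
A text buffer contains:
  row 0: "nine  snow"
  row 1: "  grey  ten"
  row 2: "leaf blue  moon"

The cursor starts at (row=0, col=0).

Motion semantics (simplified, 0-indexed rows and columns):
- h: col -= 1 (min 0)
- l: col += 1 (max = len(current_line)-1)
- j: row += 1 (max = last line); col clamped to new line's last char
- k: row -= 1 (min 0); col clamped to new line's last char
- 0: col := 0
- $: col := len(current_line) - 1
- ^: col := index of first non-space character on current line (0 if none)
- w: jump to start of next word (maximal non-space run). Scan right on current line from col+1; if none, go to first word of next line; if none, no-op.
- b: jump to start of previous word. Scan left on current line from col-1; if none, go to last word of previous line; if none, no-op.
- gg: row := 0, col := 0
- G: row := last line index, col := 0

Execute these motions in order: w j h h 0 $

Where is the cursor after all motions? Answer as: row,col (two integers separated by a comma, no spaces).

After 1 (w): row=0 col=6 char='s'
After 2 (j): row=1 col=6 char='_'
After 3 (h): row=1 col=5 char='y'
After 4 (h): row=1 col=4 char='e'
After 5 (0): row=1 col=0 char='_'
After 6 ($): row=1 col=10 char='n'

Answer: 1,10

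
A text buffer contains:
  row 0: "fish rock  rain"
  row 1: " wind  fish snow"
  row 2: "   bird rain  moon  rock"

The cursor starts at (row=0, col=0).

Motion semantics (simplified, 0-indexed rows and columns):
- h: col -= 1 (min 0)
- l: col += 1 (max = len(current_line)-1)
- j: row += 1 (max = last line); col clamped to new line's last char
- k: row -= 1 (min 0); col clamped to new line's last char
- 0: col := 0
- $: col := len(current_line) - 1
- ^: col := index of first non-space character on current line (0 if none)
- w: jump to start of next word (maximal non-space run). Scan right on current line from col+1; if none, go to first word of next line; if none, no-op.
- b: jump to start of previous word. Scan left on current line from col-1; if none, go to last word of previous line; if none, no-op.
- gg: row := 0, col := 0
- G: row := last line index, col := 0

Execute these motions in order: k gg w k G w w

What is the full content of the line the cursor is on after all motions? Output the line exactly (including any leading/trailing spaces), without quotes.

Answer:    bird rain  moon  rock

Derivation:
After 1 (k): row=0 col=0 char='f'
After 2 (gg): row=0 col=0 char='f'
After 3 (w): row=0 col=5 char='r'
After 4 (k): row=0 col=5 char='r'
After 5 (G): row=2 col=0 char='_'
After 6 (w): row=2 col=3 char='b'
After 7 (w): row=2 col=8 char='r'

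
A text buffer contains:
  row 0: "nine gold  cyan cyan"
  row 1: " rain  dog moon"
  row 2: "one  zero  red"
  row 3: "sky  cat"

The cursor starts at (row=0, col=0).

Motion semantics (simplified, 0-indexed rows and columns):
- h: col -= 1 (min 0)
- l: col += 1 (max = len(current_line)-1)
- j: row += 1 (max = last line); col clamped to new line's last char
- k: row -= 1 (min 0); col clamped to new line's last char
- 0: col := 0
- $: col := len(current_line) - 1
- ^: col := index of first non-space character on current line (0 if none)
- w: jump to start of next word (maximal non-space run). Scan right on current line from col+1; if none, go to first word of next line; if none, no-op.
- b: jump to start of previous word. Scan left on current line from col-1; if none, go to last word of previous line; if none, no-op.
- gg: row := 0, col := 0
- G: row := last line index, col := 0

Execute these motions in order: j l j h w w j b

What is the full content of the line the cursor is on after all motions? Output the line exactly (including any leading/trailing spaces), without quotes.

Answer: sky  cat

Derivation:
After 1 (j): row=1 col=0 char='_'
After 2 (l): row=1 col=1 char='r'
After 3 (j): row=2 col=1 char='n'
After 4 (h): row=2 col=0 char='o'
After 5 (w): row=2 col=5 char='z'
After 6 (w): row=2 col=11 char='r'
After 7 (j): row=3 col=7 char='t'
After 8 (b): row=3 col=5 char='c'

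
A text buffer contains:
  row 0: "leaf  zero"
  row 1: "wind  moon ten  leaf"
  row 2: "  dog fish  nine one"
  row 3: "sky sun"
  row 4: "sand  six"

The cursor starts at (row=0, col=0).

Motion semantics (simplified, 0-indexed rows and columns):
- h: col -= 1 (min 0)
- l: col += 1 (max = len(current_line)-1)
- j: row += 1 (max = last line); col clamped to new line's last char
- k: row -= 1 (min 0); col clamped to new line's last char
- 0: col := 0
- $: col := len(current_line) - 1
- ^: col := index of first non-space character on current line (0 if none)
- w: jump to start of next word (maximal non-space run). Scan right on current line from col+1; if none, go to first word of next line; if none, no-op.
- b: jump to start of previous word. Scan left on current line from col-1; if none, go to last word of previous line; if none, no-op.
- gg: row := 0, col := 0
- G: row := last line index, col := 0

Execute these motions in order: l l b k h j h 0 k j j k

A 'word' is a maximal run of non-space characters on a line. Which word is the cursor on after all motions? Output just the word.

After 1 (l): row=0 col=1 char='e'
After 2 (l): row=0 col=2 char='a'
After 3 (b): row=0 col=0 char='l'
After 4 (k): row=0 col=0 char='l'
After 5 (h): row=0 col=0 char='l'
After 6 (j): row=1 col=0 char='w'
After 7 (h): row=1 col=0 char='w'
After 8 (0): row=1 col=0 char='w'
After 9 (k): row=0 col=0 char='l'
After 10 (j): row=1 col=0 char='w'
After 11 (j): row=2 col=0 char='_'
After 12 (k): row=1 col=0 char='w'

Answer: wind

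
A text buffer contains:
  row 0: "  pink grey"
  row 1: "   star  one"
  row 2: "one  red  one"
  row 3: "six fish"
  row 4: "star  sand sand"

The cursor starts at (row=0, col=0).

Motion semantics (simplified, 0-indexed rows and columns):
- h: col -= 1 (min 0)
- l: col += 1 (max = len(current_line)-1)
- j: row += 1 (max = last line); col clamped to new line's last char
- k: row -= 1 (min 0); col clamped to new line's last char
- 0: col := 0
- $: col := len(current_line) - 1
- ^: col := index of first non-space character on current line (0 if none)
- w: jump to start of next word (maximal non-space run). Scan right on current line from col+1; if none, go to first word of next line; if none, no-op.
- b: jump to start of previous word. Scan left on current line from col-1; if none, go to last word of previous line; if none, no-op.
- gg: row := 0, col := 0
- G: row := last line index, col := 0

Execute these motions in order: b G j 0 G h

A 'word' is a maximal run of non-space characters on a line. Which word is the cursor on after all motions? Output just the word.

After 1 (b): row=0 col=0 char='_'
After 2 (G): row=4 col=0 char='s'
After 3 (j): row=4 col=0 char='s'
After 4 (0): row=4 col=0 char='s'
After 5 (G): row=4 col=0 char='s'
After 6 (h): row=4 col=0 char='s'

Answer: star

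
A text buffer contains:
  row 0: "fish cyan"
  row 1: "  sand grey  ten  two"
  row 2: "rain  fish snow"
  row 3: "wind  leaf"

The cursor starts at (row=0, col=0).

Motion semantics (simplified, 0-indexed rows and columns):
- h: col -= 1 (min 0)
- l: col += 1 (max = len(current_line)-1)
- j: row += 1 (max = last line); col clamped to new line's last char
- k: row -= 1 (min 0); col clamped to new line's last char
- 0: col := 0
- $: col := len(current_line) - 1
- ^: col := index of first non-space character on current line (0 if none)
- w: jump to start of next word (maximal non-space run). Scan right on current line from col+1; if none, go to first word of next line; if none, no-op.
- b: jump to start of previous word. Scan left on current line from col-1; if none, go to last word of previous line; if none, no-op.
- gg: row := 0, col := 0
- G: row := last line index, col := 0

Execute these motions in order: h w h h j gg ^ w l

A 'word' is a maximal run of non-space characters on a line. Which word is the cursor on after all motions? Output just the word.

After 1 (h): row=0 col=0 char='f'
After 2 (w): row=0 col=5 char='c'
After 3 (h): row=0 col=4 char='_'
After 4 (h): row=0 col=3 char='h'
After 5 (j): row=1 col=3 char='a'
After 6 (gg): row=0 col=0 char='f'
After 7 (^): row=0 col=0 char='f'
After 8 (w): row=0 col=5 char='c'
After 9 (l): row=0 col=6 char='y'

Answer: cyan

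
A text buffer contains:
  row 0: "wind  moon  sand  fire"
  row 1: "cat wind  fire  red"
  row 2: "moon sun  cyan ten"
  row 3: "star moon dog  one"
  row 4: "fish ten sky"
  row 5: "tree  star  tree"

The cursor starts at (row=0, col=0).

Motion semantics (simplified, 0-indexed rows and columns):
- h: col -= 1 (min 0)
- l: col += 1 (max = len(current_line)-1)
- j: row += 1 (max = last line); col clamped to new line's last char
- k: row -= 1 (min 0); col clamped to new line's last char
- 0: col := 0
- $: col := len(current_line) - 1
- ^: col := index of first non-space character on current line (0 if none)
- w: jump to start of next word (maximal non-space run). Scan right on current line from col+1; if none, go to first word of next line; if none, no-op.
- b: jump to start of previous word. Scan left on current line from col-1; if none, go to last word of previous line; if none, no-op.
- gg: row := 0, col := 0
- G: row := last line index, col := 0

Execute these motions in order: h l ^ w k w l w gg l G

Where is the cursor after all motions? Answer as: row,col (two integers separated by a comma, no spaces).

After 1 (h): row=0 col=0 char='w'
After 2 (l): row=0 col=1 char='i'
After 3 (^): row=0 col=0 char='w'
After 4 (w): row=0 col=6 char='m'
After 5 (k): row=0 col=6 char='m'
After 6 (w): row=0 col=12 char='s'
After 7 (l): row=0 col=13 char='a'
After 8 (w): row=0 col=18 char='f'
After 9 (gg): row=0 col=0 char='w'
After 10 (l): row=0 col=1 char='i'
After 11 (G): row=5 col=0 char='t'

Answer: 5,0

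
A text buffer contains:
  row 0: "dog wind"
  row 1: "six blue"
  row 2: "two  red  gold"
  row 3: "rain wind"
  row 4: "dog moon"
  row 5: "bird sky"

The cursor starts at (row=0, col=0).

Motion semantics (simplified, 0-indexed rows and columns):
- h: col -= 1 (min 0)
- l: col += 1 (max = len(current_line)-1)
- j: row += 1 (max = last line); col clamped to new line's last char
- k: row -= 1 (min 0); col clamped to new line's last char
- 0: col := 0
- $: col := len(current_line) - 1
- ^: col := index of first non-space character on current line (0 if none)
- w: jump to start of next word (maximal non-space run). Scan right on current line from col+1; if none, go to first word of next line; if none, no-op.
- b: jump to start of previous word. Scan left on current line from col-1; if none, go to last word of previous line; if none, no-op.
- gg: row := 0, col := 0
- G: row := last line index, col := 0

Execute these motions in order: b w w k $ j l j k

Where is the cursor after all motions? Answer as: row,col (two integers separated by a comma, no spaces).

After 1 (b): row=0 col=0 char='d'
After 2 (w): row=0 col=4 char='w'
After 3 (w): row=1 col=0 char='s'
After 4 (k): row=0 col=0 char='d'
After 5 ($): row=0 col=7 char='d'
After 6 (j): row=1 col=7 char='e'
After 7 (l): row=1 col=7 char='e'
After 8 (j): row=2 col=7 char='d'
After 9 (k): row=1 col=7 char='e'

Answer: 1,7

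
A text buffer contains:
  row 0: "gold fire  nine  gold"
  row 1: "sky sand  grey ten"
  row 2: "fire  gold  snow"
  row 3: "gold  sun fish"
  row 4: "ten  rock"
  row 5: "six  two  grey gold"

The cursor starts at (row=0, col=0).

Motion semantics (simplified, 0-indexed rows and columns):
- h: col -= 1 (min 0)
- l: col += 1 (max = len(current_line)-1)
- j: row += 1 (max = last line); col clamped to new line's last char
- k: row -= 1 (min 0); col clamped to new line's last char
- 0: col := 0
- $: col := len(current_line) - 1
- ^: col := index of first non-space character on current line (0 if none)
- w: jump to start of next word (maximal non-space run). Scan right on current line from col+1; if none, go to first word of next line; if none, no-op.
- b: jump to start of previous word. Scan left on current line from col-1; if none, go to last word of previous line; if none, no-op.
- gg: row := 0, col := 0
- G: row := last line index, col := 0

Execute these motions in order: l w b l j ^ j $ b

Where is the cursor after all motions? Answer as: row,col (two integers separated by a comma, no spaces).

After 1 (l): row=0 col=1 char='o'
After 2 (w): row=0 col=5 char='f'
After 3 (b): row=0 col=0 char='g'
After 4 (l): row=0 col=1 char='o'
After 5 (j): row=1 col=1 char='k'
After 6 (^): row=1 col=0 char='s'
After 7 (j): row=2 col=0 char='f'
After 8 ($): row=2 col=15 char='w'
After 9 (b): row=2 col=12 char='s'

Answer: 2,12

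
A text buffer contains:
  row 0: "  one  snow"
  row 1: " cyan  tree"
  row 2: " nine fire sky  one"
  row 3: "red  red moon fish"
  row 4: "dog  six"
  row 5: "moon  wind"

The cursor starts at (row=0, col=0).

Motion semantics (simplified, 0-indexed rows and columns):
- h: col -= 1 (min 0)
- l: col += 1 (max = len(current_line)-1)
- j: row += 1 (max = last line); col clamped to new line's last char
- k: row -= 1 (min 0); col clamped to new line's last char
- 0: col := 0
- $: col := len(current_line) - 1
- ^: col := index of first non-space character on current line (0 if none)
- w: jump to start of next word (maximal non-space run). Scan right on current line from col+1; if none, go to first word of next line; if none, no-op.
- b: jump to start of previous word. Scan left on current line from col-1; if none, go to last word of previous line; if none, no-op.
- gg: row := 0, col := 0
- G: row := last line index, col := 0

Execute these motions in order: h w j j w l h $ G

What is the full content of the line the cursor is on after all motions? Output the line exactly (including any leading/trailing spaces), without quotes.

After 1 (h): row=0 col=0 char='_'
After 2 (w): row=0 col=2 char='o'
After 3 (j): row=1 col=2 char='y'
After 4 (j): row=2 col=2 char='i'
After 5 (w): row=2 col=6 char='f'
After 6 (l): row=2 col=7 char='i'
After 7 (h): row=2 col=6 char='f'
After 8 ($): row=2 col=18 char='e'
After 9 (G): row=5 col=0 char='m'

Answer: moon  wind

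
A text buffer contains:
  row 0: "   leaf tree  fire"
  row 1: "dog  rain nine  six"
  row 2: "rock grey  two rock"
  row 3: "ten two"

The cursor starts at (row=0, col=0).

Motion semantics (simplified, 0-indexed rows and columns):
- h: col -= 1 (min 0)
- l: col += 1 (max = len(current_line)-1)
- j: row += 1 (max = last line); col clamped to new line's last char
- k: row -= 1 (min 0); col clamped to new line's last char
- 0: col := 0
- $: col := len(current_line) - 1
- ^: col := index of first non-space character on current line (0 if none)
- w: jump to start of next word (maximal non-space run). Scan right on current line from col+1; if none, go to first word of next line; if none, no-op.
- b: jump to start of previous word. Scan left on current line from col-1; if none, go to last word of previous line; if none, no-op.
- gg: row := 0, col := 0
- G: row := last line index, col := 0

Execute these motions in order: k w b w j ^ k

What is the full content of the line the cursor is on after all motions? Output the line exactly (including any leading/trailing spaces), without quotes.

Answer:    leaf tree  fire

Derivation:
After 1 (k): row=0 col=0 char='_'
After 2 (w): row=0 col=3 char='l'
After 3 (b): row=0 col=3 char='l'
After 4 (w): row=0 col=8 char='t'
After 5 (j): row=1 col=8 char='n'
After 6 (^): row=1 col=0 char='d'
After 7 (k): row=0 col=0 char='_'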